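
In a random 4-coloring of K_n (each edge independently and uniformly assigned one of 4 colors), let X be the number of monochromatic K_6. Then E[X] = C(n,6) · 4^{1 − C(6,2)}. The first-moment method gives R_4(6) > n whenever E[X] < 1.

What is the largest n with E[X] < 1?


We need C(n, 6) · 4^{1 − 15} < 1, i.e. C(n, 6) < 4^{15 − 1} = 268435456.
Check values of n near the boundary:
  n = 76: C(76, 6) = 218618940; 218618940 < 268435456? YES
  n = 77: C(77, 6) = 237093780; 237093780 < 268435456? YES
  n = 78: C(78, 6) = 256851595; 256851595 < 268435456? YES
  n = 79: C(79, 6) = 277962685; 277962685 < 268435456? NO
The largest n with C(n, 6) < 268435456 is n = 78 (where E[X] = 256851595/268435456 ≈ 0.9568468). Hence R_4(6) > 78, i.e. R_4(6) ≥ 79.

Largest n = 78; hence R_4(6) > 78.


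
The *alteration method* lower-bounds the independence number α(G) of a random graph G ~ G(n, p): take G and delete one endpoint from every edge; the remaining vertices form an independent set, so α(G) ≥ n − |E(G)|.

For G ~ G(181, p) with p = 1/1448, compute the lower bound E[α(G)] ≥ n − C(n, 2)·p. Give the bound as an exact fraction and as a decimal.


E[|E(G)|] = C(181, 2)·p = 16290 · (1/1448) = 45/4.
E[α(G)] ≥ n − E[|E(G)|] = 181 − 45/4 = 679/4.
Numerically: ≈ 169.750.
(This is only a lower bound; the true E[α(G)] may be larger.)

E[α(G)] ≥ 679/4 ≈ 169.750.


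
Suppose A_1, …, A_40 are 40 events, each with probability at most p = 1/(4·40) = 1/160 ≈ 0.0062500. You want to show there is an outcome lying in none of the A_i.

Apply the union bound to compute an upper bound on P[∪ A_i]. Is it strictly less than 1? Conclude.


Union bound: P[∪_{i=1}^{40} A_i] ≤ Σ_i P[A_i] ≤ 40·p = 40·(1/160) = 1/4.
Numerically: 1/4 ≈ 0.2500000.
Is 1/4 < 1? YES.
Since P[∪ A_i] ≤ 1/4 < 1, the complement has P[∩ A_i^c] ≥ 1 − 1/4 = 3/4 > 0, so some outcome avoids every A_i.

40·p = 1/4 ≈ 0.2500000; existence CERTIFIED by the union bound.


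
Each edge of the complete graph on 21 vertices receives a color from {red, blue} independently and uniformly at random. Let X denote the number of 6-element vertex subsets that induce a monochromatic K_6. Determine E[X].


Let X = Σ_S X_S over the C(21, 6) = 54264 subsets S of size 6, where X_S = 1 if the K_6 on S is monochromatic.
For a fixed S, the K_6 on S has C(6, 2) = 15 edges. P[all 15 edges red] = (1/2)^15, and likewise for blue, so P[monochromatic] = 2·(1/2)^15 = 2^{1 − 15} = 1/16384.
By linearity of expectation: E[X] = C(21, 6) · 2^{1 − 15} = 54264 · 1/16384 = 6783/2048.
Numerically: E[X] ≈ 3.3120.

E[X] = C(21,6)·2^(1−C(6,2)) = 6783/2048 ≈ 3.3120.


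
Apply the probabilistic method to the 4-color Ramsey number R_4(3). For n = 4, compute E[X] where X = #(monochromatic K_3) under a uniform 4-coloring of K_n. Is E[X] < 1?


E[X] = C(4, 3) · 4^{1 − 3} = 4 · 4^{−2} = 4/16.
As a reduced fraction: E[X] = 1/4 ≈ 0.2500.
Is E[X] < 1? YES.
Since E[X] < 1, there exists a 4-coloring of K_{4} with no monochromatic K_3; hence R_4(3) > 4.

E[X] = 1/4 ≈ 0.2500; E[X] < 1, so R_4(3) > 4.


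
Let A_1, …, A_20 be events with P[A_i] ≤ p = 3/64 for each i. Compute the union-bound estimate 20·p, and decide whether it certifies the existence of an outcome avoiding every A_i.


Union bound: P[∪_{i=1}^{20} A_i] ≤ Σ_i P[A_i] ≤ 20·p = 20·(3/64) = 15/16.
Numerically: 15/16 ≈ 0.938.
Is 15/16 < 1? YES.
Since P[∪ A_i] ≤ 15/16 < 1, the complement has P[∩ A_i^c] ≥ 1 − 15/16 = 1/16 > 0, so some outcome avoids every A_i.

20·p = 15/16 ≈ 0.938; existence CERTIFIED by the union bound.


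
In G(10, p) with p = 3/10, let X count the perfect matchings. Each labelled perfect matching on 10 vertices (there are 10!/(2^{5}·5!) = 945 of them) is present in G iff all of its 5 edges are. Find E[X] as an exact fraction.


K_10 has 10!/(2^{5}·5!) = 945 labelled perfect matchings.
For each such perfect matching H, let X_H = 1 if all 5 edges of H are present in G. Then P[X_H = 1] = p^{5} = (3/10)^{5} = 243/100000.
By linearity of expectation: E[X] = Σ_H E[X_H] = 945 · p^{5} = 945 · 243/100000 = 45927/20000.
Numerically: E[X] ≈ 2.2963.

E[X] = 945 · (3/10)^{5} = 45927/20000 ≈ 2.2963.


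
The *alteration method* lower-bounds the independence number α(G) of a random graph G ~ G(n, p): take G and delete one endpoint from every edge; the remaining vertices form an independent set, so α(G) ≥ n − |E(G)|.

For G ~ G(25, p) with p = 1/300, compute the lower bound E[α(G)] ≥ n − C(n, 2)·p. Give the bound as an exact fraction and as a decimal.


E[|E(G)|] = C(25, 2)·p = 300 · (1/300) = 1.
E[α(G)] ≥ n − E[|E(G)|] = 25 − 1 = 24.
Numerically: ≈ 24.0000.
(This is only a lower bound; the true E[α(G)] may be larger.)

E[α(G)] ≥ 24 ≈ 24.0000.


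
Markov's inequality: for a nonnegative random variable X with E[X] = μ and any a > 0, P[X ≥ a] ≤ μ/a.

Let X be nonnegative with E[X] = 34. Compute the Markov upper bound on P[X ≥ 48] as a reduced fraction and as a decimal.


μ = E[X] = 34, a = 48.
Markov: P[X ≥ 48] ≤ μ/a = (34)/48 = 17/24.
Numerically: ≈ 0.708.
(Since a = 48 > μ = 34.000, the bound 17/24 is < 1 and informative.)

P[X ≥ 48] ≤ 17/24 ≈ 0.708.


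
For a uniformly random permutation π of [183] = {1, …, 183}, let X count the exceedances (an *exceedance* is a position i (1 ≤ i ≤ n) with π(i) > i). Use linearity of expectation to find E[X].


Write X = Σ_{i=1}^{183} X_i, where X_i = 1_{π(i) > i}.
For each fixed i, π(i) is uniform over {1, …, 183} (marginal of a uniform permutation), so P[π(i) > i] = (n − i)/n. Summing: Σ_{i=1}^{183} (n − i)/n = (0 + 1 + … + 182)/183 = 183(183 − 1)/(2·183) = (183 − 1)/2.
Hence E[X] = Σ_{i=1}^{183} (183 − i)/183 = 91 ≈ 91.000000.

E[X] = 91 = 91.000000.


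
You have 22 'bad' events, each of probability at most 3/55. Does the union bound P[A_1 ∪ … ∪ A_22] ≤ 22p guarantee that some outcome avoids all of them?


Union bound: P[∪_{i=1}^{22} A_i] ≤ Σ_i P[A_i] ≤ 22·p = 22·(3/55) = 6/5.
Numerically: 6/5 ≈ 1.20000.
Is 6/5 < 1? NO.
Since the bound 6/5 is ≥ 1, the union bound is uninformative here; it does NOT by itself certify existence.

22·p = 6/5 ≈ 1.20000; existence NOT certified by the union bound.


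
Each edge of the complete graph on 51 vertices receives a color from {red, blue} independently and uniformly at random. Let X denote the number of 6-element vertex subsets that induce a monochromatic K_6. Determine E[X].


Let X = Σ_S X_S over the C(51, 6) = 18009460 subsets S of size 6, where X_S = 1 if the K_6 on S is monochromatic.
For a fixed S, the K_6 on S has C(6, 2) = 15 edges. P[all 15 edges red] = (1/2)^15, and likewise for blue, so P[monochromatic] = 2·(1/2)^15 = 2^{1 − 15} = 1/16384.
By linearity: E[X] = C(51, 6) · 2^{1 − 15} = 18009460 · 1/16384 = 4502365/4096.
Numerically: E[X] ≈ 1099.2102.

E[X] = C(51,6)·2^(1−C(6,2)) = 4502365/4096 ≈ 1099.2102.


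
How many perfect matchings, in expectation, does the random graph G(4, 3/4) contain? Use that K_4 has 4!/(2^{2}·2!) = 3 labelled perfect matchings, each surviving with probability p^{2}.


K_4 has 4!/(2^{2}·2!) = 3 labelled perfect matchings.
For each such perfect matching H, let X_H = 1 if all 2 edges of H are present in G. Then P[X_H = 1] = p^{2} = (3/4)^{2} = 9/16.
Summing the indicators: E[X] = Σ_H E[X_H] = 3 · p^{2} = 3 · 9/16 = 27/16.
Numerically: E[X] ≈ 1.6875.

E[X] = 3 · (3/4)^{2} = 27/16 ≈ 1.6875.


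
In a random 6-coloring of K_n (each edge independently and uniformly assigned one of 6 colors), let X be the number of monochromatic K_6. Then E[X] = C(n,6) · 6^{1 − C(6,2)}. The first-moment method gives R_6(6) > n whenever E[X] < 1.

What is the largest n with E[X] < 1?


We need C(n, 6) · 6^{1 − 15} < 1, i.e. C(n, 6) < 6^{15 − 1} = 78364164096.
Check values of n near the boundary:
  n = 196: C(196, 6) = 72887293024; 72887293024 < 78364164096? YES
  n = 197: C(197, 6) = 75176946208; 75176946208 < 78364164096? YES
  n = 198: C(198, 6) = 77526225777; 77526225777 < 78364164096? YES
  n = 199: C(199, 6) = 79936367511; 79936367511 < 78364164096? NO
The largest n with C(n, 6) < 78364164096 is n = 198 (where E[X] = 25842075259/26121388032 ≈ 0.989). Hence R_6(6) > 198, i.e. R_6(6) ≥ 199.

Largest n = 198; hence R_6(6) > 198.


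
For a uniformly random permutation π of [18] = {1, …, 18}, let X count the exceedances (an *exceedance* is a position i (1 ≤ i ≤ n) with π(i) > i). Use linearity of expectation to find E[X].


Write X = Σ_{i=1}^{18} X_i, where X_i = 1_{π(i) > i}.
For each fixed i, π(i) is uniform over {1, …, 18} (marginal of a uniform permutation), so P[π(i) > i] = (n − i)/n. Summing: Σ_{i=1}^{18} (n − i)/n = (0 + 1 + … + 17)/18 = 18(18 − 1)/(2·18) = (18 − 1)/2.
Hence E[X] = Σ_{i=1}^{18} (18 − i)/18 = 17/2 ≈ 8.5000.

E[X] = 17/2 = 8.5000.


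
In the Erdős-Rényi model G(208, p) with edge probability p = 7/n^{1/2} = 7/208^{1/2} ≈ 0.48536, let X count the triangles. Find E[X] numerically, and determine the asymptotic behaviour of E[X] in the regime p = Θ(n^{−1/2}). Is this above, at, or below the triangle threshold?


Number of potential triangles: C(208, 3) = 1478256.
Each occurs with probability p³ ≈ (0.48536)³ ≈ 1.1434024e-01.
By linearity: E[X] = C(208, 3)·p³ ≈ 1478256 · 1.1434024e-01 ≈ 169024.15288.
Since α = 1/2 < 1, p = c/n^{1/2} ≫ 1/n is above the triangle threshold p ~ 1/n. Asymptotically E[X] ~ (c³/6)·n^{3(1−α)} = (7³/6)·n^{1.5} → ∞; triangles are abundant w.h.p.

E[X] ≈ 169024.15288; in regime p = Θ(1/n^{1/2}) E[X] diverges (above the triangle threshold p ~ 1/n).


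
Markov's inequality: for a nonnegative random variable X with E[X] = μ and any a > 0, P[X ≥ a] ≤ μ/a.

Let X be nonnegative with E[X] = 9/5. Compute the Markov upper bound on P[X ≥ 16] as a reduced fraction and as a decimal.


μ = E[X] = 9/5, a = 16.
Markov: P[X ≥ 16] ≤ μ/a = (9/5)/16 = 9/80.
Numerically: ≈ 0.1125.
(Since a = 16 > μ = 1.8000, the bound 9/80 is < 1 and informative.)

P[X ≥ 16] ≤ 9/80 ≈ 0.1125.


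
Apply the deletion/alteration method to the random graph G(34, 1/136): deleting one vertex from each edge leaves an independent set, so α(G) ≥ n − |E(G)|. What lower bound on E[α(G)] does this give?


E[|E(G)|] = C(34, 2)·p = 561 · (1/136) = 33/8.
E[α(G)] ≥ n − E[|E(G)|] = 34 − 33/8 = 239/8.
Numerically: ≈ 29.87500.
(This is only a lower bound; the true E[α(G)] may be larger.)

E[α(G)] ≥ 239/8 ≈ 29.87500.


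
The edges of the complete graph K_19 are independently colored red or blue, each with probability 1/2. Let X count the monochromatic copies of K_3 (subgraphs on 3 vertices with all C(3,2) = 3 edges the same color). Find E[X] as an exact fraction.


Let X = Σ_S X_S over the C(19, 3) = 969 subsets S of size 3, where X_S = 1 if the K_3 on S is monochromatic.
For a fixed S, the K_3 on S has C(3, 2) = 3 edges. P[all 3 edges red] = (1/2)^3, and likewise for blue, so P[monochromatic] = 2·(1/2)^3 = 2^{1 − 3} = 1/4.
By linearity: E[X] = C(19, 3) · 2^{1 − 3} = 969 · 1/4 = 969/4.
Numerically: E[X] ≈ 242.250.

E[X] = C(19,3)·2^(1−C(3,2)) = 969/4 ≈ 242.250.


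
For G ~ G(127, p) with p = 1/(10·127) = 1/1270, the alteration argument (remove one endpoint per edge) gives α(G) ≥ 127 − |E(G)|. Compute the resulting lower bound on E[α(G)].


E[|E(G)|] = C(127, 2)·p = 8001 · (1/1270) = 63/10.
E[α(G)] ≥ n − E[|E(G)|] = 127 − 63/10 = 1207/10.
Numerically: ≈ 120.70000.
(This is only a lower bound; the true E[α(G)] may be larger.)

E[α(G)] ≥ 1207/10 ≈ 120.70000.


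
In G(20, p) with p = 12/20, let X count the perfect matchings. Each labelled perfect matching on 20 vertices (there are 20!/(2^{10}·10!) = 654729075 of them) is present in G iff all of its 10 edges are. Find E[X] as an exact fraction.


K_20 has 20!/(2^{10}·10!) = 654729075 labelled perfect matchings.
For each such perfect matching H, let X_H = 1 if all 10 edges of H are present in G. Then P[X_H = 1] = p^{10} = (3/5)^{10} = 59049/9765625.
By linearity of expectation: E[X] = Σ_H E[X_H] = 654729075 · p^{10} = 654729075 · 59049/9765625 = 1546443885987/390625.
Numerically: E[X] ≈ 3.9589e+06.

E[X] = 654729075 · (3/5)^{10} = 1546443885987/390625 ≈ 3.9589e+06.


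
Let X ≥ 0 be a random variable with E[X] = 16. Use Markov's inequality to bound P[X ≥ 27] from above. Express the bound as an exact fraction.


μ = E[X] = 16, a = 27.
Markov: P[X ≥ 27] ≤ μ/a = (16)/27 = 16/27.
Numerically: ≈ 0.593.
(Since a = 27 > μ = 16.000, the bound 16/27 is < 1 and informative.)

P[X ≥ 27] ≤ 16/27 ≈ 0.593.


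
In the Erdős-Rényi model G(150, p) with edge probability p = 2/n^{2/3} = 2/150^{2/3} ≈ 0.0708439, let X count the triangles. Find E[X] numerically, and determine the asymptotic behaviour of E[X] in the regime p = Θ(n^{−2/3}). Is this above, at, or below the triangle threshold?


Number of potential triangles: C(150, 3) = 551300.
Each occurs with probability p³ ≈ (0.0708439)³ ≈ 3.55555556e-04.
By linearity: E[X] = C(150, 3)·p³ ≈ 551300 · 3.55555556e-04 ≈ 196.017778.
Since α = 2/3 < 1, p = c/n^{2/3} ≫ 1/n is above the triangle threshold p ~ 1/n. Asymptotically E[X] ~ (c³/6)·n^{3(1−α)} = (2³/6)·n^{1} → ∞; triangles are abundant w.h.p.

E[X] ≈ 196.017778; in regime p = Θ(1/n^{2/3}) E[X] diverges (above the triangle threshold p ~ 1/n).


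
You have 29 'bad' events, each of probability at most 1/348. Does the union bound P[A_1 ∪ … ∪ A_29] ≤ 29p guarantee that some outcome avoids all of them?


Union bound: P[∪_{i=1}^{29} A_i] ≤ Σ_i P[A_i] ≤ 29·p = 29·(1/348) = 1/12.
Numerically: 1/12 ≈ 0.083333.
Is 1/12 < 1? YES.
Since P[∪ A_i] ≤ 1/12 < 1, the complement has P[∩ A_i^c] ≥ 1 − 1/12 = 11/12 > 0, so some outcome avoids every A_i.

29·p = 1/12 ≈ 0.083333; existence CERTIFIED by the union bound.


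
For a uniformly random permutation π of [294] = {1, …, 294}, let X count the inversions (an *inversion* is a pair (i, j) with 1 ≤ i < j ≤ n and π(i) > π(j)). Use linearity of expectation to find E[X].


Write X = Σ X_I over the C(294, 2) = 43071 pairs i < j, with X_I the indicator of one inversion.
There are 43071 indicators.
For each fixed pair i < j, the values π(i) and π(j) are two distinct elements of {1, …, 294} in uniformly random order; by symmetry P[π(i) > π(j)] = 1/2.
By linearity: E[X] = 43071 · (1/2) = C(294, 2) · (1/2) = 43071/2 = 43071/2 ≈ 21535.5000.

E[X] = 43071/2 = 21535.5000.


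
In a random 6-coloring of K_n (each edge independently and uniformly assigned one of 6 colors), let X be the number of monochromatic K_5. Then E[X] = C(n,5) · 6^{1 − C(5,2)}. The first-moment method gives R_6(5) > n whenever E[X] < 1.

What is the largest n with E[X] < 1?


We need C(n, 5) · 6^{1 − 10} < 1, i.e. C(n, 5) < 6^{10 − 1} = 10077696.
Check values of n near the boundary:
  n = 64: C(64, 5) = 7624512; 7624512 < 10077696? YES
  n = 65: C(65, 5) = 8259888; 8259888 < 10077696? YES
  n = 66: C(66, 5) = 8936928; 8936928 < 10077696? YES
  n = 67: C(67, 5) = 9657648; 9657648 < 10077696? YES
  n = 68: C(68, 5) = 10424128; 10424128 < 10077696? NO
  n = 69: C(69, 5) = 11238513; 11238513 < 10077696? NO
  n = 70: C(70, 5) = 12103014; 12103014 < 10077696? NO
The largest n with C(n, 5) < 10077696 is n = 67 (where E[X] = 67067/69984 ≈ 0.95832). Hence R_6(5) > 67, i.e. R_6(5) ≥ 68.

Largest n = 67; hence R_6(5) > 67.


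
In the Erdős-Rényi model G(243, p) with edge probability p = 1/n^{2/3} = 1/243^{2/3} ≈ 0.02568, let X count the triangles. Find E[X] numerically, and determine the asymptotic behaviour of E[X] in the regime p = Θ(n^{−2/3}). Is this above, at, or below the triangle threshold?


Number of potential triangles: C(243, 3) = 2362041.
Each occurs with probability p³ ≈ (0.02568)³ ≈ 1.6935088e-05.
By linearity: E[X] = C(243, 3)·p³ ≈ 2362041 · 1.6935088e-05 ≈ 40.00137.
Since α = 2/3 < 1, p = c/n^{2/3} ≫ 1/n is above the triangle threshold p ~ 1/n. Asymptotically E[X] ~ (c³/6)·n^{3(1−α)} = (1³/6)·n^{1} → ∞; triangles are abundant w.h.p.

E[X] ≈ 40.00137; in regime p = Θ(1/n^{2/3}) E[X] diverges (above the triangle threshold p ~ 1/n).


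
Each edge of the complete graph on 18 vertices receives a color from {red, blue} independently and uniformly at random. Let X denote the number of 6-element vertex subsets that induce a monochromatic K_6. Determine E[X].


Let X = Σ_S X_S over the C(18, 6) = 18564 subsets S of size 6, where X_S = 1 if the K_6 on S is monochromatic.
For a fixed S, the K_6 on S has C(6, 2) = 15 edges. P[all 15 edges red] = (1/2)^15, and likewise for blue, so P[monochromatic] = 2·(1/2)^15 = 2^{1 − 15} = 1/16384.
Summing: E[X] = C(18, 6) · 2^{1 − 15} = 18564 · 1/16384 = 4641/4096.
Numerically: E[X] ≈ 1.133057.

E[X] = C(18,6)·2^(1−C(6,2)) = 4641/4096 ≈ 1.133057.


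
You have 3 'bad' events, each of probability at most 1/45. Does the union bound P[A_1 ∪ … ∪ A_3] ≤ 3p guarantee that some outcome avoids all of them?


Union bound: P[∪_{i=1}^{3} A_i] ≤ Σ_i P[A_i] ≤ 3·p = 3·(1/45) = 1/15.
Numerically: 1/15 ≈ 0.0666667.
Is 1/15 < 1? YES.
Since P[∪ A_i] ≤ 1/15 < 1, the complement has P[∩ A_i^c] ≥ 1 − 1/15 = 14/15 > 0, so some outcome avoids every A_i.

3·p = 1/15 ≈ 0.0666667; existence CERTIFIED by the union bound.


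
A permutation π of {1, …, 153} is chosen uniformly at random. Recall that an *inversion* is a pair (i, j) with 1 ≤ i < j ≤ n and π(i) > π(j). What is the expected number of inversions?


Write X = Σ X_I over the C(153, 2) = 11628 pairs i < j, with X_I the indicator of one inversion.
There are 11628 indicators.
For each fixed pair i < j, the values π(i) and π(j) are two distinct elements of {1, …, 153} in uniformly random order; by symmetry P[π(i) > π(j)] = 1/2.
By linearity: E[X] = 11628 · (1/2) = C(153, 2) · (1/2) = 11628/2 = 5814 ≈ 5814.000000.

E[X] = 5814 = 5814.000000.


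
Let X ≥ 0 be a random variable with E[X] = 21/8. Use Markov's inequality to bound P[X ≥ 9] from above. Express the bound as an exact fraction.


μ = E[X] = 21/8, a = 9.
Markov: P[X ≥ 9] ≤ μ/a = (21/8)/9 = 7/24.
Numerically: ≈ 0.292.
(Since a = 9 > μ = 2.625, the bound 7/24 is < 1 and informative.)

P[X ≥ 9] ≤ 7/24 ≈ 0.292.


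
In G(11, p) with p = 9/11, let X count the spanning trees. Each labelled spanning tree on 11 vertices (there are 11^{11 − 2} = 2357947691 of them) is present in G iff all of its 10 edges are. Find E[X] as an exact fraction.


K_11 has 11^{11 − 2} = 2357947691 labelled spanning trees.
For each such spanning tree H, let X_H = 1 if all 10 edges of H are present in G. Then P[X_H = 1] = p^{10} = (9/11)^{10} = 3486784401/25937424601.
Summing the indicators: E[X] = Σ_H E[X_H] = 2357947691 · p^{10} = 2357947691 · 3486784401/25937424601 = 3486784401/11.
Numerically: E[X] ≈ 3.17e+08.

E[X] = 2357947691 · (9/11)^{10} = 3486784401/11 ≈ 3.17e+08.


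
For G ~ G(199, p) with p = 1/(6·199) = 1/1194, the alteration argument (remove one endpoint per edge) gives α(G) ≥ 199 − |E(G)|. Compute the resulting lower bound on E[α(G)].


E[|E(G)|] = C(199, 2)·p = 19701 · (1/1194) = 33/2.
E[α(G)] ≥ n − E[|E(G)|] = 199 − 33/2 = 365/2.
Numerically: ≈ 182.500000.
(This is only a lower bound; the true E[α(G)] may be larger.)

E[α(G)] ≥ 365/2 ≈ 182.500000.


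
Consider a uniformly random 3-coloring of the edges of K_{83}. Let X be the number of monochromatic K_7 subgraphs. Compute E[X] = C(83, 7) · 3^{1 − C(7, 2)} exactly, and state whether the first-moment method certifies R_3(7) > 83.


E[X] = C(83, 7) · 3^{1 − 21} = 4151918628 · 3^{−20} = 4151918628/3486784401.
As a reduced fraction: E[X] = 153774764/129140163 ≈ 1.1908.
Is E[X] < 1? NO.
Since E[X] ≥ 1, the first-moment bound is inconclusive at n = 83; it does NOT by itself certify R_3(7) > 83.

E[X] = 153774764/129140163 ≈ 1.1908; E[X] ≥ 1; first-moment method inconclusive here.


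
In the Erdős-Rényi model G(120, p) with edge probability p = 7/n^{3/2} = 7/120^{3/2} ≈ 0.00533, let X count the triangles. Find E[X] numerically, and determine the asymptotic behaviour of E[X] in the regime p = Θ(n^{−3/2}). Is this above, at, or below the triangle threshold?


Number of potential triangles: C(120, 3) = 280840.
Each occurs with probability p³ ≈ (0.00533)³ ≈ 1.51001e-07.
By linearity: E[X] = C(120, 3)·p³ ≈ 280840 · 1.51001e-07 ≈ 0.042.
Since α = 3/2 > 1, p = c/n^{3/2} = o(1/n) is below the triangle threshold p ~ 1/n. Asymptotically E[X] ~ (c³/6)·n^{3(1−α)} = (7³/6)·n^{-1.5} → 0, so by Markov's inequality G has no triangles w.h.p.

E[X] ≈ 0.042; in regime p = Θ(1/n^{3/2}) E[X] tends to 0 (below the triangle threshold p ~ 1/n).


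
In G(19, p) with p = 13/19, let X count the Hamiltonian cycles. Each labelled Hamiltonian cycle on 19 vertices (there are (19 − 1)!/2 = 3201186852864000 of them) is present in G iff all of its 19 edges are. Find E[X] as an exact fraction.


K_19 has (19 − 1)!/2 = 3201186852864000 labelled Hamiltonian cycles.
For each such Hamiltonian cycle H, let X_H = 1 if all 19 edges of H are present in G. Then P[X_H = 1] = p^{19} = (13/19)^{19} = 1461920290375446110677/1978419655660313589123979.
Summing the indicators: E[X] = Σ_H E[X_H] = 3201186852864000 · p^{19} = 3201186852864000 · 1461920290375446110677/1978419655660313589123979 = 4679880013484999364018134658428928000/1978419655660313589123979.
Numerically: E[X] ≈ 2.3655e+12.

E[X] = 3201186852864000 · (13/19)^{19} = 4679880013484999364018134658428928000/1978419655660313589123979 ≈ 2.3655e+12.


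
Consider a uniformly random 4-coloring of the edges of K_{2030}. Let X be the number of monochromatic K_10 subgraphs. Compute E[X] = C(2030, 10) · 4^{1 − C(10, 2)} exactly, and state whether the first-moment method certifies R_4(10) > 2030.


E[X] = C(2030, 10) · 4^{1 − 45} = 320298626039392096327195965 · 4^{−44} = 320298626039392096327195965/309485009821345068724781056.
As a reduced fraction: E[X] = 320298626039392096327195965/309485009821345068724781056 ≈ 1.03494.
Is E[X] < 1? NO.
Since E[X] ≥ 1, the first-moment bound is inconclusive at n = 2030; it does NOT by itself certify R_4(10) > 2030.

E[X] = 320298626039392096327195965/309485009821345068724781056 ≈ 1.03494; E[X] ≥ 1; first-moment method inconclusive here.


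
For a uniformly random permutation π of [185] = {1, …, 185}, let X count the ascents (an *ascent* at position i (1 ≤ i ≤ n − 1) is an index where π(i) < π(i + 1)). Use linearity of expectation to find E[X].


Write X = Σ X_I over i = 1, …, 184, with X_I the indicator of one ascent.
There are 184 indicators.
For each fixed i, the pair (π(i), π(i+1)) is a uniformly random ordered pair of distinct values from {1, …, 185}; by symmetry P[π(i) < π(i+1)] = 1/2.
By linearity: E[X] = 184 · (1/2) = (185 − 1) · (1/2) = 92 ≈ 92.0000.

E[X] = 92 = 92.0000.


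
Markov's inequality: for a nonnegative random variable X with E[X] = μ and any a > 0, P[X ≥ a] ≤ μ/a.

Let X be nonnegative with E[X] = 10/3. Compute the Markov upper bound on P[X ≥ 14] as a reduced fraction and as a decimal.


μ = E[X] = 10/3, a = 14.
Markov: P[X ≥ 14] ≤ μ/a = (10/3)/14 = 5/21.
Numerically: ≈ 0.238095.
(Since a = 14 > μ = 3.333333, the bound 5/21 is < 1 and informative.)

P[X ≥ 14] ≤ 5/21 ≈ 0.238095.


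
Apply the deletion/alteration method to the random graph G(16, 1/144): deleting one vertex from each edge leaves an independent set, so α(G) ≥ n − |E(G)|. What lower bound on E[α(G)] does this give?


E[|E(G)|] = C(16, 2)·p = 120 · (1/144) = 5/6.
E[α(G)] ≥ n − E[|E(G)|] = 16 − 5/6 = 91/6.
Numerically: ≈ 15.1667.
(This is only a lower bound; the true E[α(G)] may be larger.)

E[α(G)] ≥ 91/6 ≈ 15.1667.


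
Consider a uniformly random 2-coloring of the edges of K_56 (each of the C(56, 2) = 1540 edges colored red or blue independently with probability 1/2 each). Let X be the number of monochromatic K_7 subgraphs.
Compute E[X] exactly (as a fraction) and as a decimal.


Let X = Σ_S X_S over the C(56, 7) = 231917400 subsets S of size 7, where X_S = 1 if the K_7 on S is monochromatic.
For a fixed S, the K_7 on S has C(7, 2) = 21 edges. P[all 21 edges red] = (1/2)^21, and likewise for blue, so P[monochromatic] = 2·(1/2)^21 = 2^{1 − 21} = 1/1048576.
By linearity: E[X] = C(56, 7) · 2^{1 − 21} = 231917400 · 1/1048576 = 28989675/131072.
Numerically: E[X] ≈ 221.173668.

E[X] = C(56,7)·2^(1−C(7,2)) = 28989675/131072 ≈ 221.173668.


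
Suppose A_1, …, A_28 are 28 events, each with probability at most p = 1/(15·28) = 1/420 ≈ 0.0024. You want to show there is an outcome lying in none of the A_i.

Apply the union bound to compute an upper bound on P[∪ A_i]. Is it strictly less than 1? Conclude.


Union bound: P[∪_{i=1}^{28} A_i] ≤ Σ_i P[A_i] ≤ 28·p = 28·(1/420) = 1/15.
Numerically: 1/15 ≈ 0.0667.
Is 1/15 < 1? YES.
Since P[∪ A_i] ≤ 1/15 < 1, the complement has P[∩ A_i^c] ≥ 1 − 1/15 = 14/15 > 0, so some outcome avoids every A_i.

28·p = 1/15 ≈ 0.0667; existence CERTIFIED by the union bound.


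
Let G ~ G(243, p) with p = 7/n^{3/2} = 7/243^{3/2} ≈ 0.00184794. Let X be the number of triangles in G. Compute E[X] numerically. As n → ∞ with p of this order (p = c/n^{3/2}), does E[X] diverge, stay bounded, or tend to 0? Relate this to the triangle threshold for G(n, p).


Number of potential triangles: C(243, 3) = 2362041.
Each occurs with probability p³ ≈ (0.00184794)³ ≈ 6.31053077e-09.
By linearity: E[X] = C(243, 3)·p³ ≈ 2362041 · 6.31053077e-09 ≈ 0.014906.
Since α = 3/2 > 1, p = c/n^{3/2} = o(1/n) is below the triangle threshold p ~ 1/n. Asymptotically E[X] ~ (c³/6)·n^{3(1−α)} = (7³/6)·n^{-1.5} → 0, so by Markov's inequality G has no triangles w.h.p.

E[X] ≈ 0.014906; in regime p = Θ(1/n^{3/2}) E[X] tends to 0 (below the triangle threshold p ~ 1/n).


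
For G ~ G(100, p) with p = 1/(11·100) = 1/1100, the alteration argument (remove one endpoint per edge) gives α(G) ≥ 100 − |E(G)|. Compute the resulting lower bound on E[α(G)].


E[|E(G)|] = C(100, 2)·p = 4950 · (1/1100) = 9/2.
E[α(G)] ≥ n − E[|E(G)|] = 100 − 9/2 = 191/2.
Numerically: ≈ 95.5000.
(This is only a lower bound; the true E[α(G)] may be larger.)

E[α(G)] ≥ 191/2 ≈ 95.5000.


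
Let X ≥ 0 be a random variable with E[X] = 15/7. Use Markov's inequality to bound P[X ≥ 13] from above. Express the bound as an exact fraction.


μ = E[X] = 15/7, a = 13.
Markov: P[X ≥ 13] ≤ μ/a = (15/7)/13 = 15/91.
Numerically: ≈ 0.16484.
(Since a = 13 > μ = 2.14286, the bound 15/91 is < 1 and informative.)

P[X ≥ 13] ≤ 15/91 ≈ 0.16484.


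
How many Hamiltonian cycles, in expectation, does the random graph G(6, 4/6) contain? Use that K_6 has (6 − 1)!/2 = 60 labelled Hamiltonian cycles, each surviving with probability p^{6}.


K_6 has (6 − 1)!/2 = 60 labelled Hamiltonian cycles.
For each such Hamiltonian cycle H, let X_H = 1 if all 6 edges of H are present in G. Then P[X_H = 1] = p^{6} = (2/3)^{6} = 64/729.
By linearity of expectation: E[X] = Σ_H E[X_H] = 60 · p^{6} = 60 · 64/729 = 1280/243.
Numerically: E[X] ≈ 5.26749.

E[X] = 60 · (2/3)^{6} = 1280/243 ≈ 5.26749.


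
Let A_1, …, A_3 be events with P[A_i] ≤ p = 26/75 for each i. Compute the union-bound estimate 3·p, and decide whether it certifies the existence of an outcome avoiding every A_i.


Union bound: P[∪_{i=1}^{3} A_i] ≤ Σ_i P[A_i] ≤ 3·p = 3·(26/75) = 26/25.
Numerically: 26/25 ≈ 1.04000.
Is 26/25 < 1? NO.
Since the bound 26/25 is ≥ 1, the union bound is uninformative here; it does NOT by itself certify existence.

3·p = 26/25 ≈ 1.04000; existence NOT certified by the union bound.


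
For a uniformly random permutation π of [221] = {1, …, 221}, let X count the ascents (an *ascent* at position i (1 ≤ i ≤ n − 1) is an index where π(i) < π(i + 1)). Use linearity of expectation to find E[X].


Write X = Σ X_I over i = 1, …, 220, with X_I the indicator of one ascent.
There are 220 indicators.
For each fixed i, the pair (π(i), π(i+1)) is a uniformly random ordered pair of distinct values from {1, …, 221}; by symmetry P[π(i) < π(i+1)] = 1/2.
By linearity: E[X] = 220 · (1/2) = (221 − 1) · (1/2) = 110 ≈ 110.000000.

E[X] = 110 = 110.000000.


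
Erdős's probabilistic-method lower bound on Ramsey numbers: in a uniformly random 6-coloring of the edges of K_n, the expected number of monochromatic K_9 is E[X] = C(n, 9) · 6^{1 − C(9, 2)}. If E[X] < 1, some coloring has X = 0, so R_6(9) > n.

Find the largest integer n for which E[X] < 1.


We need C(n, 9) · 6^{1 − 36} < 1, i.e. C(n, 9) < 6^{36 − 1} = 1719070799748422591028658176.
Check values of n near the boundary:
  n = 4403: C(4403, 9) = 1699894433046281918452233150; 1699894433046281918452233150 < 1719070799748422591028658176? YES
  n = 4404: C(4404, 9) = 1703375445537161676647015880; 1703375445537161676647015880 < 1719070799748422591028658176? YES
  n = 4405: C(4405, 9) = 1706862792900636302463627150; 1706862792900636302463627150 < 1719070799748422591028658176? YES
  n = 4406: C(4406, 9) = 1710356485221788389505285700; 1710356485221788389505285700 < 1719070799748422591028658176? YES
  n = 4407: C(4407, 9) = 1713856532599459170657070050; 1713856532599459170657070050 < 1719070799748422591028658176? YES
  n = 4408: C(4408, 9) = 1717362945146264156457459600; 1717362945146264156457459600 < 1719070799748422591028658176? YES
  n = 4409: C(4409, 9) = 1720875732988608787686577131; 1720875732988608787686577131 < 1719070799748422591028658176? NO
  n = 4410: C(4410, 9) = 1724394906266704102180823710; 1724394906266704102180823710 < 1719070799748422591028658176? NO
The largest n with C(n, 9) < 1719070799748422591028658176 is n = 4408 (where E[X] = 35778394690547169926197075/35813974994758803979763712 ≈ 0.9990065). Hence R_6(9) > 4408, i.e. R_6(9) ≥ 4409.

Largest n = 4408; hence R_6(9) > 4408.


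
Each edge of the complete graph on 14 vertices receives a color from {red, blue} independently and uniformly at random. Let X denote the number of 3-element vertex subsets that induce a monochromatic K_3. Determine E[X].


Let X = Σ_S X_S over the C(14, 3) = 364 subsets S of size 3, where X_S = 1 if the K_3 on S is monochromatic.
For a fixed S, the K_3 on S has C(3, 2) = 3 edges. P[all 3 edges red] = (1/2)^3, and likewise for blue, so P[monochromatic] = 2·(1/2)^3 = 2^{1 − 3} = 1/4.
By linearity of expectation: E[X] = C(14, 3) · 2^{1 − 3} = 364 · 1/4 = 91.
Numerically: E[X] ≈ 91.00000.

E[X] = C(14,3)·2^(1−C(3,2)) = 91 ≈ 91.00000.


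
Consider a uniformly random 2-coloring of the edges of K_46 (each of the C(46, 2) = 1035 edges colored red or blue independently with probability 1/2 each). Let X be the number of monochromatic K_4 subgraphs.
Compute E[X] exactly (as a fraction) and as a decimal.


Let X = Σ_S X_S over the C(46, 4) = 163185 subsets S of size 4, where X_S = 1 if the K_4 on S is monochromatic.
For a fixed S, the K_4 on S has C(4, 2) = 6 edges. P[all 6 edges red] = (1/2)^6, and likewise for blue, so P[monochromatic] = 2·(1/2)^6 = 2^{1 − 6} = 1/32.
By linearity: E[X] = C(46, 4) · 2^{1 − 6} = 163185 · 1/32 = 163185/32.
Numerically: E[X] ≈ 5099.531250.

E[X] = C(46,4)·2^(1−C(4,2)) = 163185/32 ≈ 5099.531250.


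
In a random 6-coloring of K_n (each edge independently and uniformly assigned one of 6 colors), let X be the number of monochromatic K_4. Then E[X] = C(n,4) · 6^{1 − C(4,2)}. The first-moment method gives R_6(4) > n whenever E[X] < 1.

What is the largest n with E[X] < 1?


We need C(n, 4) · 6^{1 − 6} < 1, i.e. C(n, 4) < 6^{6 − 1} = 7776.
Check values of n near the boundary:
  n = 16: C(16, 4) = 1820; 1820 < 7776? YES
  n = 17: C(17, 4) = 2380; 2380 < 7776? YES
  n = 18: C(18, 4) = 3060; 3060 < 7776? YES
  n = 19: C(19, 4) = 3876; 3876 < 7776? YES
  n = 20: C(20, 4) = 4845; 4845 < 7776? YES
  n = 21: C(21, 4) = 5985; 5985 < 7776? YES
  n = 22: C(22, 4) = 7315; 7315 < 7776? YES
  n = 23: C(23, 4) = 8855; 8855 < 7776? NO
The largest n with C(n, 4) < 7776 is n = 22 (where E[X] = 7315/7776 ≈ 0.9407150). Hence R_6(4) > 22, i.e. R_6(4) ≥ 23.

Largest n = 22; hence R_6(4) > 22.


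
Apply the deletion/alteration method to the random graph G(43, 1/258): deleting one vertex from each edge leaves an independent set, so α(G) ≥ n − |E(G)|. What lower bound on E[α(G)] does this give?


E[|E(G)|] = C(43, 2)·p = 903 · (1/258) = 7/2.
E[α(G)] ≥ n − E[|E(G)|] = 43 − 7/2 = 79/2.
Numerically: ≈ 39.5000.
(This is only a lower bound; the true E[α(G)] may be larger.)

E[α(G)] ≥ 79/2 ≈ 39.5000.


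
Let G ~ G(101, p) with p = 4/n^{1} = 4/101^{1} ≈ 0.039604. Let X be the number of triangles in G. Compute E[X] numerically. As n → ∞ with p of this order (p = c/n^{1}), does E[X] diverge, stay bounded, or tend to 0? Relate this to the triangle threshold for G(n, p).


Number of potential triangles: C(101, 3) = 166650.
Each occurs with probability p³ ≈ (0.039604)³ ≈ 6.21177695e-05.
By linearity: E[X] = C(101, 3)·p³ ≈ 166650 · 6.21177695e-05 ≈ 10.351926.
Here α = 1, so p = 4/n is exactly at the triangle threshold p ~ 1/n. Asymptotically E[X] → c³/6 = 4³/6 = 32/3 ≈ 10.666667, a bounded constant. In this regime the triangle count is asymptotically Poisson(c³/6).

E[X] ≈ 10.351926; in regime p = Θ(1/n^{1}) E[X] stays bounded (at the triangle threshold p ~ 1/n).


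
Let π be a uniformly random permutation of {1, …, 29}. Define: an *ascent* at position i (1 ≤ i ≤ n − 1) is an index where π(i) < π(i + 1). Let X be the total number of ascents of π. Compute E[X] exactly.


Write X = Σ X_I over i = 1, …, 28, with X_I the indicator of one ascent.
There are 28 indicators.
For each fixed i, the pair (π(i), π(i+1)) is a uniformly random ordered pair of distinct values from {1, …, 29}; by symmetry P[π(i) < π(i+1)] = 1/2.
By linearity: E[X] = 28 · (1/2) = (29 − 1) · (1/2) = 14 ≈ 14.0000.

E[X] = 14 = 14.0000.


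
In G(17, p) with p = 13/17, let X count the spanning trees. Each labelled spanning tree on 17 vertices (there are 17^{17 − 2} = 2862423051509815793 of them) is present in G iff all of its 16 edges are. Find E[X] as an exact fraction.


K_17 has 17^{17 − 2} = 2862423051509815793 labelled spanning trees.
For each such spanning tree H, let X_H = 1 if all 16 edges of H are present in G. Then P[X_H = 1] = p^{16} = (13/17)^{16} = 665416609183179841/48661191875666868481.
By linearity of expectation: E[X] = Σ_H E[X_H] = 2862423051509815793 · p^{16} = 2862423051509815793 · 665416609183179841/48661191875666868481 = 665416609183179841/17.
Numerically: E[X] ≈ 3.91422e+16.

E[X] = 2862423051509815793 · (13/17)^{16} = 665416609183179841/17 ≈ 3.91422e+16.


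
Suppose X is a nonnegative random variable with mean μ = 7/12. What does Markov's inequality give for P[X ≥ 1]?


μ = E[X] = 7/12, a = 1.
Markov: P[X ≥ 1] ≤ μ/a = (7/12)/1 = 7/12.
Numerically: ≈ 0.583333.
(Since a = 1 > μ = 0.583333, the bound 7/12 is < 1 and informative.)

P[X ≥ 1] ≤ 7/12 ≈ 0.583333.


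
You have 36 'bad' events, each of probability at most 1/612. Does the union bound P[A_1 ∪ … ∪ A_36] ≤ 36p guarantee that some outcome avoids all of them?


Union bound: P[∪_{i=1}^{36} A_i] ≤ Σ_i P[A_i] ≤ 36·p = 36·(1/612) = 1/17.
Numerically: 1/17 ≈ 0.0588235.
Is 1/17 < 1? YES.
Since P[∪ A_i] ≤ 1/17 < 1, the complement has P[∩ A_i^c] ≥ 1 − 1/17 = 16/17 > 0, so some outcome avoids every A_i.

36·p = 1/17 ≈ 0.0588235; existence CERTIFIED by the union bound.


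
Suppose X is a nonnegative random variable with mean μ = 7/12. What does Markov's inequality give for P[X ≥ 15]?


μ = E[X] = 7/12, a = 15.
Markov: P[X ≥ 15] ≤ μ/a = (7/12)/15 = 7/180.
Numerically: ≈ 0.0389.
(Since a = 15 > μ = 0.5833, the bound 7/180 is < 1 and informative.)

P[X ≥ 15] ≤ 7/180 ≈ 0.0389.


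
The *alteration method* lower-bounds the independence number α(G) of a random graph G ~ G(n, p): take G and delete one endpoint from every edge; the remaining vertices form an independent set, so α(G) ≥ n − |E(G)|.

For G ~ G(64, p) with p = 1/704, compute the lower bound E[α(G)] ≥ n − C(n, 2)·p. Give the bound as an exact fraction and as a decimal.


E[|E(G)|] = C(64, 2)·p = 2016 · (1/704) = 63/22.
E[α(G)] ≥ n − E[|E(G)|] = 64 − 63/22 = 1345/22.
Numerically: ≈ 61.13636.
(This is only a lower bound; the true E[α(G)] may be larger.)

E[α(G)] ≥ 1345/22 ≈ 61.13636.


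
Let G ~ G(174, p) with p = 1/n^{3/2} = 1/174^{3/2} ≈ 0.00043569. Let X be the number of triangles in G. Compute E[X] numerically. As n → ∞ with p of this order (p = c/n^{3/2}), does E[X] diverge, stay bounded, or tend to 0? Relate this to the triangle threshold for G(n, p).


Number of potential triangles: C(174, 3) = 862924.
Each occurs with probability p³ ≈ (0.00043569)³ ≈ 8.2704356e-11.
By linearity: E[X] = C(174, 3)·p³ ≈ 862924 · 8.2704356e-11 ≈ 0.00007.
Since α = 3/2 > 1, p = c/n^{3/2} = o(1/n) is below the triangle threshold p ~ 1/n. Asymptotically E[X] ~ (c³/6)·n^{3(1−α)} = (1³/6)·n^{-1.5} → 0, so by Markov's inequality G has no triangles w.h.p.

E[X] ≈ 0.00007; in regime p = Θ(1/n^{3/2}) E[X] tends to 0 (below the triangle threshold p ~ 1/n).


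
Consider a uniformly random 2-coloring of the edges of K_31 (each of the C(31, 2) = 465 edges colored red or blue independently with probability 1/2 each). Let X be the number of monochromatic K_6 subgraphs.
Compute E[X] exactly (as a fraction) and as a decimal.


Let X = Σ_S X_S over the C(31, 6) = 736281 subsets S of size 6, where X_S = 1 if the K_6 on S is monochromatic.
For a fixed S, the K_6 on S has C(6, 2) = 15 edges. P[all 15 edges red] = (1/2)^15, and likewise for blue, so P[monochromatic] = 2·(1/2)^15 = 2^{1 − 15} = 1/16384.
By linearity: E[X] = C(31, 6) · 2^{1 − 15} = 736281 · 1/16384 = 736281/16384.
Numerically: E[X] ≈ 44.939026.

E[X] = C(31,6)·2^(1−C(6,2)) = 736281/16384 ≈ 44.939026.


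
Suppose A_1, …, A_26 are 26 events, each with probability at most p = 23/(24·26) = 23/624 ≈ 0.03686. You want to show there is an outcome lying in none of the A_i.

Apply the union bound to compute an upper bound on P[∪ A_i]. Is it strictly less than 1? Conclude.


Union bound: P[∪_{i=1}^{26} A_i] ≤ Σ_i P[A_i] ≤ 26·p = 26·(23/624) = 23/24.
Numerically: 23/24 ≈ 0.95833.
Is 23/24 < 1? YES.
Since P[∪ A_i] ≤ 23/24 < 1, the complement has P[∩ A_i^c] ≥ 1 − 23/24 = 1/24 > 0, so some outcome avoids every A_i.

26·p = 23/24 ≈ 0.95833; existence CERTIFIED by the union bound.


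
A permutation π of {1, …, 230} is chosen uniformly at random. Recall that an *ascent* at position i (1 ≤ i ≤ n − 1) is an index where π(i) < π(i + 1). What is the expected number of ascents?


Write X = Σ X_I over i = 1, …, 229, with X_I the indicator of one ascent.
There are 229 indicators.
For each fixed i, the pair (π(i), π(i+1)) is a uniformly random ordered pair of distinct values from {1, …, 230}; by symmetry P[π(i) < π(i+1)] = 1/2.
By linearity: E[X] = 229 · (1/2) = (230 − 1) · (1/2) = 229/2 ≈ 114.50000.

E[X] = 229/2 = 114.50000.


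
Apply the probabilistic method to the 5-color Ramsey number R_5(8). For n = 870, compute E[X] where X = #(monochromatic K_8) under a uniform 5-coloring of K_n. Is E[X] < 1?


E[X] = C(870, 8) · 5^{1 − 28} = 7881626782940464620 · 5^{−27} = 7881626782940464620/7450580596923828125.
As a reduced fraction: E[X] = 1576325356588092924/1490116119384765625 ≈ 1.05785.
Is E[X] < 1? NO.
Since E[X] ≥ 1, the first-moment bound is inconclusive at n = 870; it does NOT by itself certify R_5(8) > 870.

E[X] = 1576325356588092924/1490116119384765625 ≈ 1.05785; E[X] ≥ 1; first-moment method inconclusive here.
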